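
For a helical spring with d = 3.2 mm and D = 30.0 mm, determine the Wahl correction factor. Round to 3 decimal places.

C = D/d = 30.0/3.2 = 9.3750
K_W = (4C−1)/(4C−4) + 0.615/C = 36.500/33.500 + 0.0656 = 1.1552

1.155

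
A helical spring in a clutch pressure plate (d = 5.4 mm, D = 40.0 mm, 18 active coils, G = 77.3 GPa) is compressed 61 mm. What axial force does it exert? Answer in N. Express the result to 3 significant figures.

k = Gd⁴/(8D³N_a) = (77.3×10³)(5.4⁴)/(8·40.0³·18) = 7.132 N/mm
F = k·δ = 7.132 × 61 = 435.05 N

435 N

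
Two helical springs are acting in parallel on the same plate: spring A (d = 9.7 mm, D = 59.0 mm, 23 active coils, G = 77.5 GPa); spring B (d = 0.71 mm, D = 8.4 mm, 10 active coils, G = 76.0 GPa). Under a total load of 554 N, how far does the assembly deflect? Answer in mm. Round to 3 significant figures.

29.8 mm

k_A = Gd⁴/(8D³N_a) = (77.5×10³)(9.7⁴)/(8·59.0³·23) = 18.156 N/mm
k_B = Gd⁴/(8D³N_a) = (76.0×10³)(0.71⁴)/(8·8.4³·10) = 0.4073 N/mm
Parallel: k_eq = 18.156 + 0.4073 = 18.563 N/mm
δ = F/k_eq = 554/18.563 = 29.844 mm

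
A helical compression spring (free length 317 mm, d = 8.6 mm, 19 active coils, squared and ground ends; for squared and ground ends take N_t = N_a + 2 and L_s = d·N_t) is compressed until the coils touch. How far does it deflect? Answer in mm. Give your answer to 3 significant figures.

136 mm

N_t = 21; L_s = 8.6·21 = 180.6 mm
δ_solid = L₀ − L_s = 317 − 180.6 = 136.4 mm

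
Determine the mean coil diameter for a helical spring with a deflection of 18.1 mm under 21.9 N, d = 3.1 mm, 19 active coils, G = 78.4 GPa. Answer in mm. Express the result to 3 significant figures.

Required rate k = F/δ = 21.9/18.1 = 1.2099 N/mm
D = (Gd⁴/(8N_a·k))^(1/3) = (78.4×10³·3.1⁴/(8·19·1.2099))^(1/3)
  = (39368.9)^(1/3) = 34.0187 mm

34.0 mm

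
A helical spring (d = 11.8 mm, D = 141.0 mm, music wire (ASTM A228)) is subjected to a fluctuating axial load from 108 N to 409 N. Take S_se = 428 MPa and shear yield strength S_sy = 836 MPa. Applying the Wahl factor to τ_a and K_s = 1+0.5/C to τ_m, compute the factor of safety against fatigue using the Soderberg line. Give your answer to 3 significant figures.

C = D/d = 141.0/11.8 = 11.9492; K_W = (4C−1)/(4C−4)+0.615/C = 1.1200; K_s = 1+0.5/C = 1.0418
F_a = (F_max−F_min)/2 = 150.5 N; F_m = (F_max+F_min)/2 = 258.5 N
τ_a = K_W·8F_aD/(πd³) = 1.1200 × 32.889 = 36.834 MPa
τ_m = K_s·8F_mD/(πd³) = 1.0418 × 56.49 = 58.854 MPa
Soderberg: 1/n_f = τ_a/S_se + τ_m/S_sy = 36.834/428 + 58.854/836 = 0.08606 + 0.07040 = 0.15646
n_f = 1/0.15646 = 6.391

6.39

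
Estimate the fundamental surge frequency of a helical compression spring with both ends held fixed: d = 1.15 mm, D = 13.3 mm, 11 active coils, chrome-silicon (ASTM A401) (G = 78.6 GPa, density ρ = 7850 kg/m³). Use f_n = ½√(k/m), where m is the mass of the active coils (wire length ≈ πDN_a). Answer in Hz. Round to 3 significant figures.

210 Hz

k = Gd⁴/(8D³N_a) = (78.6×10³)(1.15⁴)/(8·13.3³·11) = 0.66401 N/mm = 664.01 N/m
Wire length L = πDN_a = π·13.3·11 = 459.62 mm
m = ρ·(πd²/4)·L = 7850 × 1.0387×10⁻⁶ m² × 0.45962 m = 0.0037476 kg
f_n = ½√(k/m) = 0.5·√(664.01/0.0037476) = 0.5·√(1.7718e+05) = 210.47 Hz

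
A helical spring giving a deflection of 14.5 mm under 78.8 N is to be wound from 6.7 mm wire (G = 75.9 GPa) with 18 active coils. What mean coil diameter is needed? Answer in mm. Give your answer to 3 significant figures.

Required rate k = F/δ = 78.8/14.5 = 5.4345 N/mm
D = (Gd⁴/(8N_a·k))^(1/3) = (75.9×10³·6.7⁴/(8·18·5.4345))^(1/3)
  = (195443)^(1/3) = 58.0328 mm

58.0 mm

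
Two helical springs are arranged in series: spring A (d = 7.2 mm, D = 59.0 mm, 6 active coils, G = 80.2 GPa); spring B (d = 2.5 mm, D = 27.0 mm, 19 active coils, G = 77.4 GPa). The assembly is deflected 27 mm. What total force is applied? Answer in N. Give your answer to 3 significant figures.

k_A = Gd⁴/(8D³N_a) = (80.2×10³)(7.2⁴)/(8·59.0³·6) = 21.863 N/mm
k_B = Gd⁴/(8D³N_a) = (77.4×10³)(2.5⁴)/(8·27.0³·19) = 1.0106 N/mm
Series: 1/k_eq = 1/21.863 + 1/1.0106 = 1.0353; k_eq = 0.96592 N/mm
F = k_eq·δ = 0.96592·27 = 26.08 N

26.1 N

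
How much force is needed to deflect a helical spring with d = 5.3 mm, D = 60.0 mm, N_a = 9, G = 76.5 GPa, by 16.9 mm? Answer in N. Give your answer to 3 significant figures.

65.6 N

k = Gd⁴/(8D³N_a) = (76.5×10³)(5.3⁴)/(8·60.0³·9) = 3.8813 N/mm
F = k·δ = 3.8813 × 16.9 = 65.594 N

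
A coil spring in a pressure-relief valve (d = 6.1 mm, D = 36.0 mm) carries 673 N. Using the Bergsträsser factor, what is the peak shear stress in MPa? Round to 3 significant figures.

338 MPa

Spring index C = D/d = 36.0/6.1 = 5.9016
K_B = (4C+2)/(4C−3) = 25.607/20.607 = 1.2426
τ₀ = 8FD/(πd³) = 8·673·36.0/(π·6.1³) = 193824/713.08 = 271.81 MPa
τ_max = K·τ₀ = 1.2426 × 271.81 = 337.76 MPa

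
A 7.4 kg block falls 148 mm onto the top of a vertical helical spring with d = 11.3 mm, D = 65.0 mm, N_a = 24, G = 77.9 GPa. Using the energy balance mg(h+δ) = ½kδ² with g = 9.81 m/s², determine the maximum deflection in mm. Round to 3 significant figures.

k = Gd⁴/(8D³N_a) = (77.9×10³)(11.3⁴)/(8·65.0³·24) = 24.089 N/mm
W = mg = 7.4 × 9.81 = 72.594 N
½kδ² − Wδ − Wh = 0 → δ = (W + √(W² + 2kWh))/k
δ = (72.594 + √(5269.9 + 517610))/24.089 = (72.594 + 723.1)/24.089 = 33.032 mm

33.0 mm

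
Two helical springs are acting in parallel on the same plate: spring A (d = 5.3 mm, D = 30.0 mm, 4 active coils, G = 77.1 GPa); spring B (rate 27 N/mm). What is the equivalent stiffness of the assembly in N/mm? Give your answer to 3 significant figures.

97.4 N/mm

k_A = Gd⁴/(8D³N_a) = (77.1×10³)(5.3⁴)/(8·30.0³·4) = 70.412 N/mm
Parallel: k_eq = 70.412 + 27 = 97.412 N/mm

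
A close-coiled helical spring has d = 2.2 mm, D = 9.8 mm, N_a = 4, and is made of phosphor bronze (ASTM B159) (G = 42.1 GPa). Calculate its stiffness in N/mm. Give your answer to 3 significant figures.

k = Gd⁴/(8D³N_a) = (42.1×10³ × 2.2⁴) / (8 × 9.8³ × 4)
  = 986218 / 30118.1 = 32.745 N/mm

32.7 N/mm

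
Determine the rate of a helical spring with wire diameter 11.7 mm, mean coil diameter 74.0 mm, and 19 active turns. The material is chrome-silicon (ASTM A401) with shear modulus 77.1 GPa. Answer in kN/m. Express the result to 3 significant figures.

23.5 kN/m

k = Gd⁴/(8D³N_a) = (77.1×10³ × 11.7⁴) / (8 × 74.0³ × 19)
  = 1.44477e+09 / 6.1594e+07 = 23.456 N/mm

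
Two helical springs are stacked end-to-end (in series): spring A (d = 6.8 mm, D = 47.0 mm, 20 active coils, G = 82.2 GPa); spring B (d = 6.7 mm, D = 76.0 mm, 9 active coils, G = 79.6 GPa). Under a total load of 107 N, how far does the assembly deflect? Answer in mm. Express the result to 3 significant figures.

31.2 mm

k_A = Gd⁴/(8D³N_a) = (82.2×10³)(6.8⁴)/(8·47.0³·20) = 10.58 N/mm
k_B = Gd⁴/(8D³N_a) = (79.6×10³)(6.7⁴)/(8·76.0³·9) = 5.075 N/mm
Series: 1/k_eq = 1/10.58 + 1/5.075 = 0.29156; k_eq = 3.4298 N/mm
δ = F/k_eq = 107/3.4298 = 31.197 mm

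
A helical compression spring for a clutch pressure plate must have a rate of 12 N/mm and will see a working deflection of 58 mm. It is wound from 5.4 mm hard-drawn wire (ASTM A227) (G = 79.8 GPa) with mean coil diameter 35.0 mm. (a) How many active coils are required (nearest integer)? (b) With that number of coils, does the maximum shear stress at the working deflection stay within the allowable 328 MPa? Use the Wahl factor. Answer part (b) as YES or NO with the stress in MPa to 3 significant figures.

(a) 16 coils; (b) NO, τ_max = 500 MPa

N_a = Gd⁴/(8D³k) = (79.8×10³)(5.4⁴)/(8·35.0³·12) = 16.49 → N_a = 16
Actual rate k = Gd⁴/(8D³·16) = 12.364 N/mm
Working load F = kδ = 12.364·58 = 717.12 N
C = 35.0/5.4 = 6.4815; K_W = (4C−1)/(4C−4)+0.615/C = 1.2317
τ_max = K_W·8FD/(πd³) = 1.2317·405.9 = 499.95 MPa
τ_max > 328 MPa → exceeds allowable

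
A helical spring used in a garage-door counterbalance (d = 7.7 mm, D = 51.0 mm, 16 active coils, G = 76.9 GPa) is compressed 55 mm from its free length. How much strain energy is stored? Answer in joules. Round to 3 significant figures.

24.1 J

k = Gd⁴/(8D³N_a) = (76.9×10³)(7.7⁴)/(8·51.0³·16) = 15.921 N/mm
U = ½kδ² = 0.5 × 15.921 × 55² = 24080 N·mm = 24.08 J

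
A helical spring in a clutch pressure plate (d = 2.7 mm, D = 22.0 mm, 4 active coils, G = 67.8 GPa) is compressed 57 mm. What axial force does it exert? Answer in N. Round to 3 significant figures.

k = Gd⁴/(8D³N_a) = (67.8×10³)(2.7⁴)/(8·22.0³·4) = 10.575 N/mm
F = k·δ = 10.575 × 57 = 602.76 N

603 N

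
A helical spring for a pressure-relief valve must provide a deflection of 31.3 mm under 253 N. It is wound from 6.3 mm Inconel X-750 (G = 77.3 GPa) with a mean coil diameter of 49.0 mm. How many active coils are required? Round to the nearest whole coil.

16

Required rate k = F/δ = 253/31.3 = 8.0831 N/mm
N_a = Gd⁴/(8D³k) = (77.3×10³ × 6.3⁴)/(8 × 49.0³ × 8.0831)
    = 1.2177e+08 / 7.60772e+06 = 16.01 → 16 coils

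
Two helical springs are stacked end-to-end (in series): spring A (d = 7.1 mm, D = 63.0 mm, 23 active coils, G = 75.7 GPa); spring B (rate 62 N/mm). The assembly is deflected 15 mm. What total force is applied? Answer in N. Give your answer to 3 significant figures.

58.8 N

k_A = Gd⁴/(8D³N_a) = (75.7×10³)(7.1⁴)/(8·63.0³·23) = 4.1811 N/mm
Series: 1/k_eq = 1/4.1811 + 1/62 = 0.2553; k_eq = 3.9169 N/mm
F = k_eq·δ = 3.9169·15 = 58.754 N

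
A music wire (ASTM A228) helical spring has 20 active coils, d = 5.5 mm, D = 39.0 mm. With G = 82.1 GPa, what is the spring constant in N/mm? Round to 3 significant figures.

k = Gd⁴/(8D³N_a) = (82.1×10³ × 5.5⁴) / (8 × 39.0³ × 20)
  = 7.51266e+07 / 9.49104e+06 = 7.9155 N/mm

7.92 N/mm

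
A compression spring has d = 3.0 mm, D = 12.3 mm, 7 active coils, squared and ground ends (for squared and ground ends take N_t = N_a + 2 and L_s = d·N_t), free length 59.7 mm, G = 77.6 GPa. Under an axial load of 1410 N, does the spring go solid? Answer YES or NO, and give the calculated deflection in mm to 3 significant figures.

NO, δ = 23.4 mm

k = Gd⁴/(8D³N_a) = (77.6×10³)(3.0⁴)/(8·12.3³·7) = 60.318 N/mm
N_t = 9; L_s = 3.0·9 = 27 mm; δ_solid = L₀ − L_s = 59.7 − 27 = 32.7 mm
δ = F/k = 1410/60.318 = 23.376 mm
δ < δ_solid → spring does not go solid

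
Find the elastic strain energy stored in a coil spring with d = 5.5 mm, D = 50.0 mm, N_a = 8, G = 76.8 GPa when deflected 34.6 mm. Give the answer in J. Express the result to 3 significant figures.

5.26 J

k = Gd⁴/(8D³N_a) = (76.8×10³)(5.5⁴)/(8·50.0³·8) = 8.7846 N/mm
U = ½kδ² = 0.5 × 8.7846 × 34.6² = 5258.3 N·mm = 5.2583 J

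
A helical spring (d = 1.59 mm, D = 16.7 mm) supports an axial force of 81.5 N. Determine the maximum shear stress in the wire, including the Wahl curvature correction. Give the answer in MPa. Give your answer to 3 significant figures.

981 MPa

Spring index C = D/d = 16.7/1.59 = 10.5031
K_W = (4C−1)/(4C−4) + 0.615/C = 41.013/38.013 + 0.0586 = 1.1375
τ₀ = 8FD/(πd³) = 8·81.5·16.7/(π·1.59³) = 10888.4/12.628 = 862.23 MPa
τ_max = K·τ₀ = 1.1375 × 862.23 = 980.76 MPa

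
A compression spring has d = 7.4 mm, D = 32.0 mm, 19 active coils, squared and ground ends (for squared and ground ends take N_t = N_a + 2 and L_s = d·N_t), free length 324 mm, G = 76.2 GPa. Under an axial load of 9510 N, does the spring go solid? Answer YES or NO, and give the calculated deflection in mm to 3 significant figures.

k = Gd⁴/(8D³N_a) = (76.2×10³)(7.4⁴)/(8·32.0³·19) = 45.876 N/mm
N_t = 21; L_s = 7.4·21 = 155.4 mm; δ_solid = L₀ − L_s = 324 − 155.4 = 168.6 mm
δ = F/k = 9510/45.876 = 207.3 mm
δ ≥ δ_solid → spring goes solid

YES, δ = 207 mm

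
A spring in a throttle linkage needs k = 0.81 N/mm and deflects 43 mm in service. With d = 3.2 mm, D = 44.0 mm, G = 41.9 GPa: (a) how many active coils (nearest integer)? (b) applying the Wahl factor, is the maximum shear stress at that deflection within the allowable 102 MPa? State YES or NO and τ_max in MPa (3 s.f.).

N_a = Gd⁴/(8D³k) = (41.9×10³)(3.2⁴)/(8·44.0³·0.81) = 7.959 → N_a = 8
Actual rate k = Gd⁴/(8D³·8) = 0.80589 N/mm
Working load F = kδ = 0.80589·43 = 34.653 N
C = 44.0/3.2 = 13.7500; K_W = (4C−1)/(4C−4)+0.615/C = 1.1036
τ_max = K_W·8FD/(πd³) = 1.1036·118.49 = 130.76 MPa
τ_max > 102 MPa → exceeds allowable

(a) 8 coils; (b) NO, τ_max = 131 MPa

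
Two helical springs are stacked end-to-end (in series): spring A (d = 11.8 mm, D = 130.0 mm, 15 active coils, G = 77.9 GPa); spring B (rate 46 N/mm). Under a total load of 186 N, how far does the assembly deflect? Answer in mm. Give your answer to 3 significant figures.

k_A = Gd⁴/(8D³N_a) = (77.9×10³)(11.8⁴)/(8·130.0³·15) = 5.7287 N/mm
Series: 1/k_eq = 1/5.7287 + 1/46 = 0.1963; k_eq = 5.0943 N/mm
δ = F/k_eq = 186/5.0943 = 36.512 mm

36.5 mm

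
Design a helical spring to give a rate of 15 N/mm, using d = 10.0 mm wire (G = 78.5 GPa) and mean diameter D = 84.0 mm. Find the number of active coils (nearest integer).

N_a = Gd⁴/(8D³k) = (78.5×10³ × 10.0⁴)/(8 × 84.0³ × 15)
    = 7.85e+08 / 7.11245e+07 = 11.04 → 11 coils

11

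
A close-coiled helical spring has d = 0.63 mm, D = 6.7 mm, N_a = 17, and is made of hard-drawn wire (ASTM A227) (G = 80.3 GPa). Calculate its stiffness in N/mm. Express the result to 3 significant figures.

k = Gd⁴/(8D³N_a) = (80.3×10³ × 0.63⁴) / (8 × 6.7³ × 17)
  = 12649.6 / 40903.8 = 0.30925 N/mm

0.309 N/mm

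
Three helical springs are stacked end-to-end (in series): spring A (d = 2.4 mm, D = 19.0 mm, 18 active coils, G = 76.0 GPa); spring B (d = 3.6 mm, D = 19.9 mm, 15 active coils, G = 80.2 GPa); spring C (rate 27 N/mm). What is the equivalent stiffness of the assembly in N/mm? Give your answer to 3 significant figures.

2.00 N/mm

k_A = Gd⁴/(8D³N_a) = (76.0×10³)(2.4⁴)/(8·19.0³·18) = 2.5529 N/mm
k_B = Gd⁴/(8D³N_a) = (80.2×10³)(3.6⁴)/(8·19.9³·15) = 14.244 N/mm
Series: 1/k_eq = 1/2.5529 + 1/14.244 + 1/27 = 0.49895; k_eq = 2.0042 N/mm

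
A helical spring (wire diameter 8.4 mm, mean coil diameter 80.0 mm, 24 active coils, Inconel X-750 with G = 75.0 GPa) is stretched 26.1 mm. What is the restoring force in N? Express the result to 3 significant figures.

k = Gd⁴/(8D³N_a) = (75.0×10³)(8.4⁴)/(8·80.0³·24) = 3.7985 N/mm
F = k·δ = 3.7985 × 26.1 = 99.14 N

99.1 N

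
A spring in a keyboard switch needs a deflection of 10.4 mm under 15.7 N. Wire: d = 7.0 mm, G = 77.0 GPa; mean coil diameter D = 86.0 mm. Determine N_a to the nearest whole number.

Required rate k = F/δ = 15.7/10.4 = 1.5096 N/mm
N_a = Gd⁴/(8D³k) = (77.0×10³ × 7.0⁴)/(8 × 86.0³ × 1.5096)
    = 1.84877e+08 / 7.6816e+06 = 24.07 → 24 coils

24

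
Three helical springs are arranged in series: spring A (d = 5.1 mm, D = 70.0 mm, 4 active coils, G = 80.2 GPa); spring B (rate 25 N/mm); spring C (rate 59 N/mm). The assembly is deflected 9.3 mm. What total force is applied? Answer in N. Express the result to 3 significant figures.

k_A = Gd⁴/(8D³N_a) = (80.2×10³)(5.1⁴)/(8·70.0³·4) = 4.9432 N/mm
Series: 1/k_eq = 1/4.9432 + 1/25 + 1/59 = 0.25925; k_eq = 3.8573 N/mm
F = k_eq·δ = 3.8573·9.3 = 35.873 N

35.9 N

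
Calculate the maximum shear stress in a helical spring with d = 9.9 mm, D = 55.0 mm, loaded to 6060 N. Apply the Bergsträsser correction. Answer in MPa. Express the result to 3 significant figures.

1100 MPa

Spring index C = D/d = 55.0/9.9 = 5.5556
K_B = (4C+2)/(4C−3) = 24.222/19.222 = 1.2601
τ₀ = 8FD/(πd³) = 8·6060·55.0/(π·9.9³) = 2.6664e+06/3048.3 = 874.72 MPa
τ_max = K·τ₀ = 1.2601 × 874.72 = 1102.3 MPa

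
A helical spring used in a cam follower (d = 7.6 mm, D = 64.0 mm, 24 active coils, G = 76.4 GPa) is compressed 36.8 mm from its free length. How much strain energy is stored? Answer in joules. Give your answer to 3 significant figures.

3.43 J

k = Gd⁴/(8D³N_a) = (76.4×10³)(7.6⁴)/(8·64.0³·24) = 5.0642 N/mm
U = ½kδ² = 0.5 × 5.0642 × 36.8² = 3429 N·mm = 3.429 J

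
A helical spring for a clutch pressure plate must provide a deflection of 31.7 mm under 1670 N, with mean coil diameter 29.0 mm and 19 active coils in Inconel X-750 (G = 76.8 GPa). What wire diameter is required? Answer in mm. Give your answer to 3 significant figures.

Required rate k = F/δ = 1670/31.7 = 52.681 N/mm
d = (8D³N_a·k / G)^(1/4) = (8·29.0³·19·52.681 / (76.8×10³))^0.25
  = (2542.9)^0.25 = 7.1012 mm

7.10 mm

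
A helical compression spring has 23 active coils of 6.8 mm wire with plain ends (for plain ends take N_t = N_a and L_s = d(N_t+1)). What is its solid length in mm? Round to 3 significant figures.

163 mm

plain ends: N_t = N_a = 23
L_s = d·(N_t+1) = 6.8 × 24 = 163.2 mm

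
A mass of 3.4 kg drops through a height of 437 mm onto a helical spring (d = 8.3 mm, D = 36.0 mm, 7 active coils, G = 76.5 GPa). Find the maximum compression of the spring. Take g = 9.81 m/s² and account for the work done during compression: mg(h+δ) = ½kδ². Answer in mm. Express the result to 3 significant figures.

k = Gd⁴/(8D³N_a) = (76.5×10³)(8.3⁴)/(8·36.0³·7) = 138.96 N/mm
W = mg = 3.4 × 9.81 = 33.354 N
½kδ² − Wδ − Wh = 0 → δ = (W + √(W² + 2kWh))/k
δ = (33.354 + √(1112.5 + 4.05077e+06))/138.96 = (33.354 + 2012.9)/138.96 = 14.726 mm

14.7 mm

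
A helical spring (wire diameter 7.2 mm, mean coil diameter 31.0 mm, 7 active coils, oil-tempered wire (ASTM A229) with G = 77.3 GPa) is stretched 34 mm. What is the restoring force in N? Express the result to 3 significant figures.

k = Gd⁴/(8D³N_a) = (77.3×10³)(7.2⁴)/(8·31.0³·7) = 124.52 N/mm
F = k·δ = 124.52 × 34 = 4233.7 N

4230 N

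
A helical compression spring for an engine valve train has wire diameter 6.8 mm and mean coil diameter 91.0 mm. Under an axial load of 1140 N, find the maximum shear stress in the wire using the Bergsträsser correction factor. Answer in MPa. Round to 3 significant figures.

Spring index C = D/d = 91.0/6.8 = 13.3824
K_B = (4C+2)/(4C−3) = 55.529/50.529 = 1.0990
τ₀ = 8FD/(πd³) = 8·1140·91.0/(π·6.8³) = 829920/987.82 = 840.16 MPa
τ_max = K·τ₀ = 1.0990 × 840.16 = 923.29 MPa

923 MPa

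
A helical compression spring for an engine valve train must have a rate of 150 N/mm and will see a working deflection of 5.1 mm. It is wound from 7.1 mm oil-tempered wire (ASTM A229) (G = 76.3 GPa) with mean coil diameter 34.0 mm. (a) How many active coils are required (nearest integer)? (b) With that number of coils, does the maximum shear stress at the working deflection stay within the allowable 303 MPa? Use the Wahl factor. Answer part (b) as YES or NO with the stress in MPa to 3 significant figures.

(a) 4 coils; (b) YES, τ_max = 252 MPa

N_a = Gd⁴/(8D³k) = (76.3×10³)(7.1⁴)/(8·34.0³·150) = 4.111 → N_a = 4
Actual rate k = Gd⁴/(8D³·4) = 154.16 N/mm
Working load F = kδ = 154.16·5.1 = 786.22 N
C = 34.0/7.1 = 4.7887; K_W = (4C−1)/(4C−4)+0.615/C = 1.3264
τ_max = K_W·8FD/(πd³) = 1.3264·190.19 = 252.26 MPa
τ_max ≤ 303 MPa → acceptable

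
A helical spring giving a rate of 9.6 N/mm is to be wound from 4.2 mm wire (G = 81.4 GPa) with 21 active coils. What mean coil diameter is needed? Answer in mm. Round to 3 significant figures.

D = (Gd⁴/(8N_a·k))^(1/3) = (81.4×10³·4.2⁴/(8·21·9.6))^(1/3)
  = (15705.1)^(1/3) = 25.0427 mm

25.0 mm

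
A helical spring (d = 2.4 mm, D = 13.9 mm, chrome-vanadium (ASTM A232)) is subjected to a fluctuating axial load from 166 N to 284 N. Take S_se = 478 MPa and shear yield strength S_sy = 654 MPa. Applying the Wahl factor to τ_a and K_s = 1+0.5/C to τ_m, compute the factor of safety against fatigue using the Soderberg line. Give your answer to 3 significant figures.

0.737

C = D/d = 13.9/2.4 = 5.7917; K_W = (4C−1)/(4C−4)+0.615/C = 1.2627; K_s = 1+0.5/C = 1.0863
F_a = (F_max−F_min)/2 = 59 N; F_m = (F_max+F_min)/2 = 225 N
τ_a = K_W·8F_aD/(πd³) = 1.2627 × 151.07 = 190.76 MPa
τ_m = K_s·8F_mD/(πd³) = 1.0863 × 576.11 = 625.84 MPa
Soderberg: 1/n_f = τ_a/S_se + τ_m/S_sy = 190.76/478 + 625.84/654 = 0.39907 + 0.95695 = 1.356
n_f = 1/1.356 = 0.7375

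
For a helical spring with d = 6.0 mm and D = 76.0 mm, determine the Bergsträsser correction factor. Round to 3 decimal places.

1.105

C = D/d = 76.0/6.0 = 12.6667
K_B = (4C+2)/(4C−3) = 52.667/47.667 = 1.1049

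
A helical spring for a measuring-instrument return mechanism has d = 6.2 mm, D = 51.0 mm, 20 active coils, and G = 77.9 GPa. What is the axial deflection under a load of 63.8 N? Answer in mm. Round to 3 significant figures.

11.8 mm

k = Gd⁴/(8D³N_a) = (77.9×10³)(6.2⁴)/(8·51.0³·20) = 5.4234 N/mm
δ = F/k = 63.8 / 5.4234 = 11.764 mm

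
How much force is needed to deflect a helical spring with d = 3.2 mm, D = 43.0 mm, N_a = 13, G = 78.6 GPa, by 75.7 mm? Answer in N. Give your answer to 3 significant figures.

75.5 N

k = Gd⁴/(8D³N_a) = (78.6×10³)(3.2⁴)/(8·43.0³·13) = 0.99674 N/mm
F = k·δ = 0.99674 × 75.7 = 75.454 N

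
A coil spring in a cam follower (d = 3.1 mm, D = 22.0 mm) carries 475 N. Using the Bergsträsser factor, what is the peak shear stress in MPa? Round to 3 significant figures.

Spring index C = D/d = 22.0/3.1 = 7.0968
K_B = (4C+2)/(4C−3) = 30.387/25.387 = 1.1970
τ₀ = 8FD/(πd³) = 8·475·22.0/(π·3.1³) = 83600/93.591 = 893.25 MPa
τ_max = K·τ₀ = 1.1970 × 893.25 = 1069.2 MPa

1070 MPa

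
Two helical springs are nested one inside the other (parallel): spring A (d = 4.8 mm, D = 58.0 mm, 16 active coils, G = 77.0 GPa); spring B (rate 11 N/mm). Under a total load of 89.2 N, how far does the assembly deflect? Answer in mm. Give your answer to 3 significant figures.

7.06 mm

k_A = Gd⁴/(8D³N_a) = (77.0×10³)(4.8⁴)/(8·58.0³·16) = 1.6367 N/mm
Parallel: k_eq = 1.6367 + 11 = 12.637 N/mm
δ = F/k_eq = 89.2/12.637 = 7.0588 mm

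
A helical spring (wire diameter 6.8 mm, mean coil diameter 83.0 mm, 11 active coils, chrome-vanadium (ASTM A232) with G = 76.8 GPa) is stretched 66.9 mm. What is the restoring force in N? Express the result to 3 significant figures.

218 N

k = Gd⁴/(8D³N_a) = (76.8×10³)(6.8⁴)/(8·83.0³·11) = 3.2635 N/mm
F = k·δ = 3.2635 × 66.9 = 218.33 N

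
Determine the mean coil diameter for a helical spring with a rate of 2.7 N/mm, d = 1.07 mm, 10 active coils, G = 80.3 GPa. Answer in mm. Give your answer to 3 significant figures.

7.87 mm

D = (Gd⁴/(8N_a·k))^(1/3) = (80.3×10³·1.07⁴/(8·10·2.7))^(1/3)
  = (487.301)^(1/3) = 7.8692 mm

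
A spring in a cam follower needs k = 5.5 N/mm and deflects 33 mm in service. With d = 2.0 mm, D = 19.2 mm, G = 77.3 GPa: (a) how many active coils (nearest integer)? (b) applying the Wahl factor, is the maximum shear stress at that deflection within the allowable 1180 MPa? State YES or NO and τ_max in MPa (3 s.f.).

(a) 4 coils; (b) NO, τ_max = 1270 MPa

N_a = Gd⁴/(8D³k) = (77.3×10³)(2.0⁴)/(8·19.2³·5.5) = 3.971 → N_a = 4
Actual rate k = Gd⁴/(8D³·4) = 5.4607 N/mm
Working load F = kδ = 5.4607·33 = 180.2 N
C = 19.2/2.0 = 9.6000; K_W = (4C−1)/(4C−4)+0.615/C = 1.1513
τ_max = K_W·8FD/(πd³) = 1.1513·1101.3 = 1267.9 MPa
τ_max > 1180 MPa → exceeds allowable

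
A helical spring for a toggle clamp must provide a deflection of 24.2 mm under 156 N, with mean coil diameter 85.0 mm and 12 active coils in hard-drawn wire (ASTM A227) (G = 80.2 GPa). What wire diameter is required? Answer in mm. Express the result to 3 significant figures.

8.30 mm

Required rate k = F/δ = 156/24.2 = 6.4463 N/mm
d = (8D³N_a·k / G)^(1/4) = (8·85.0³·12·6.4463 / (80.2×10³))^0.25
  = (4738.7)^0.25 = 8.2969 mm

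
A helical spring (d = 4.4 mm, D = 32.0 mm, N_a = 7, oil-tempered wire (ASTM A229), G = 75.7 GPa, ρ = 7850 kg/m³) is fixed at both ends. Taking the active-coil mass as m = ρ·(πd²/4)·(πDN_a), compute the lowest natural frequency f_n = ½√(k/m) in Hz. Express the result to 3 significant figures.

215 Hz

k = Gd⁴/(8D³N_a) = (75.7×10³)(4.4⁴)/(8·32.0³·7) = 15.462 N/mm = 15462 N/m
Wire length L = πDN_a = π·32.0·7 = 703.72 mm
m = ρ·(πd²/4)·L = 7850 × 15.205×10⁻⁶ m² × 0.70372 m = 0.083997 kg
f_n = ½√(k/m) = 0.5·√(15462/0.083997) = 0.5·√(1.8408e+05) = 214.52 Hz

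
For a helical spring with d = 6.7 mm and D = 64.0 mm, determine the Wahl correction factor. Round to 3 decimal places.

C = D/d = 64.0/6.7 = 9.5522
K_W = (4C−1)/(4C−4) + 0.615/C = 37.209/34.209 + 0.0644 = 1.1521

1.152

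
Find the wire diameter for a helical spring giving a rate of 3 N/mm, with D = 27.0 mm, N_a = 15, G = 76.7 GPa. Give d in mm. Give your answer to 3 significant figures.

3.10 mm

d = (8D³N_a·k / G)^(1/4) = (8·27.0³·15·3 / (76.7×10³))^0.25
  = (92.384)^0.25 = 3.1003 mm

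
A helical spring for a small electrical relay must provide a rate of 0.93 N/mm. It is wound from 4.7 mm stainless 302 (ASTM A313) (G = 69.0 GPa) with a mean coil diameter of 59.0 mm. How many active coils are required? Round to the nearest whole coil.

22

N_a = Gd⁴/(8D³k) = (69.0×10³ × 4.7⁴)/(8 × 59.0³ × 0.93)
    = 3.36698e+07 / 1.52802e+06 = 22.03 → 22 coils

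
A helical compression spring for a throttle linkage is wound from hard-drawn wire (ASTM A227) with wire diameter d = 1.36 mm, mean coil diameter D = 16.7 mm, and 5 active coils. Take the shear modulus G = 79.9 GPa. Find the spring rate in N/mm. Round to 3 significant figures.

1.47 N/mm

k = Gd⁴/(8D³N_a) = (79.9×10³ × 1.36⁴) / (8 × 16.7³ × 5)
  = 273340 / 186299 = 1.4672 N/mm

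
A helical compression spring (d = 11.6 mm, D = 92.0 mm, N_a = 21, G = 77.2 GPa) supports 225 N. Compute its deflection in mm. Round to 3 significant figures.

21.1 mm

k = Gd⁴/(8D³N_a) = (77.2×10³)(11.6⁴)/(8·92.0³·21) = 10.685 N/mm
δ = F/k = 225 / 10.685 = 21.057 mm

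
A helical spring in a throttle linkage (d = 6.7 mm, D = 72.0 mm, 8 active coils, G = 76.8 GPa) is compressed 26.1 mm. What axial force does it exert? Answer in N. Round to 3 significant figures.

169 N

k = Gd⁴/(8D³N_a) = (76.8×10³)(6.7⁴)/(8·72.0³·8) = 6.4786 N/mm
F = k·δ = 6.4786 × 26.1 = 169.09 N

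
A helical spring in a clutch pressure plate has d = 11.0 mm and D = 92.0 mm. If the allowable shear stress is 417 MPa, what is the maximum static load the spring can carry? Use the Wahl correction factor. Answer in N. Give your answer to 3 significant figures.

C = D/d = 92.0/11.0 = 8.3636
K_W = (4C−1)/(4C−4) + 0.615/C = 32.455/29.455 + 0.0735 = 1.1754
τ_max = K·8FD/(πd³) → F_max = τ_allow·πd³/(8DK)
F_max = 417·π·11.0³/(8·92.0·1.1754) = 1.7437e+06/865.08 = 2015.6 N

2020 N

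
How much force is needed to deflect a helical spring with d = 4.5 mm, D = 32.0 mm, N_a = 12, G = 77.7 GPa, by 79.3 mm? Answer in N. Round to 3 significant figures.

803 N

k = Gd⁴/(8D³N_a) = (77.7×10³)(4.5⁴)/(8·32.0³·12) = 10.129 N/mm
F = k·δ = 10.129 × 79.3 = 803.2 N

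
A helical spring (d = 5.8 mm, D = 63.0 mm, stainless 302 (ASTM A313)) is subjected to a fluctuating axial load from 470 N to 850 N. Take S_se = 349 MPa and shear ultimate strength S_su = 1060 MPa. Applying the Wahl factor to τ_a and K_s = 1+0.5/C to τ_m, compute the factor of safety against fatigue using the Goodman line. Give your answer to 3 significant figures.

0.959

C = D/d = 63.0/5.8 = 10.8621; K_W = (4C−1)/(4C−4)+0.615/C = 1.1327; K_s = 1+0.5/C = 1.0460
F_a = (F_max−F_min)/2 = 190 N; F_m = (F_max+F_min)/2 = 660 N
τ_a = K_W·8F_aD/(πd³) = 1.1327 × 156.22 = 176.95 MPa
τ_m = K_s·8F_mD/(πd³) = 1.0460 × 542.68 = 567.66 MPa
Goodman: 1/n_f = τ_a/S_se + τ_m/S_su = 176.95/349 + 567.66/1060 = 0.50702 + 0.53552 = 1.0425
n_f = 1/1.0425 = 0.9592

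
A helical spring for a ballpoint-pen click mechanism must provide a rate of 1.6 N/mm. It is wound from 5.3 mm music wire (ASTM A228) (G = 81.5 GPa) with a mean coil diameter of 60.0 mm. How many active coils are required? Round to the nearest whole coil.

N_a = Gd⁴/(8D³k) = (81.5×10³ × 5.3⁴)/(8 × 60.0³ × 1.6)
    = 6.43074e+07 / 2.7648e+06 = 23.26 → 23 coils

23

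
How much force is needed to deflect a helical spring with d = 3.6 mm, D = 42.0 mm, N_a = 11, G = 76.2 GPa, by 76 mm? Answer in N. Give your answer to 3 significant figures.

149 N

k = Gd⁴/(8D³N_a) = (76.2×10³)(3.6⁴)/(8·42.0³·11) = 1.9631 N/mm
F = k·δ = 1.9631 × 76 = 149.19 N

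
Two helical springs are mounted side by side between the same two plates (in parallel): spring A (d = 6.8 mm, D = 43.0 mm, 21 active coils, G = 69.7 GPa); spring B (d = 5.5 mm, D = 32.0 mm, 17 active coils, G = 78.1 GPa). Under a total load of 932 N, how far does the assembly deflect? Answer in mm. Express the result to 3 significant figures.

k_A = Gd⁴/(8D³N_a) = (69.7×10³)(6.8⁴)/(8·43.0³·21) = 11.157 N/mm
k_B = Gd⁴/(8D³N_a) = (78.1×10³)(5.5⁴)/(8·32.0³·17) = 16.037 N/mm
Parallel: k_eq = 11.157 + 16.037 = 27.194 N/mm
δ = F/k_eq = 932/27.194 = 34.273 mm

34.3 mm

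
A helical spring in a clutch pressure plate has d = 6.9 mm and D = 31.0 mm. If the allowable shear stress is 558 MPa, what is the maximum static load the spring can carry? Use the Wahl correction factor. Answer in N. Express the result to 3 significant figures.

C = D/d = 31.0/6.9 = 4.4928
K_W = (4C−1)/(4C−4) + 0.615/C = 16.971/13.971 + 0.1369 = 1.3516
τ_max = K·8FD/(πd³) → F_max = τ_allow·πd³/(8DK)
F_max = 558·π·6.9³/(8·31.0·1.3516) = 5.7588e+05/335.2 = 1718 N

1720 N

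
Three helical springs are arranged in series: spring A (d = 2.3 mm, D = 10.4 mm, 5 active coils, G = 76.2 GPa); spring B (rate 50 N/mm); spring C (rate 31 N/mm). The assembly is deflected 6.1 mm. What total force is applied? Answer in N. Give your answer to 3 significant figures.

k_A = Gd⁴/(8D³N_a) = (76.2×10³)(2.3⁴)/(8·10.4³·5) = 47.392 N/mm
Series: 1/k_eq = 1/47.392 + 1/50 + 1/31 = 0.073359; k_eq = 13.632 N/mm
F = k_eq·δ = 13.632·6.1 = 83.153 N

83.2 N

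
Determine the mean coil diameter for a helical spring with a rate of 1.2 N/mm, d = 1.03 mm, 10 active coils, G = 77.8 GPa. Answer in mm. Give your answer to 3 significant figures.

9.70 mm

D = (Gd⁴/(8N_a·k))^(1/3) = (77.8×10³·1.03⁴/(8·10·1.2))^(1/3)
  = (912.131)^(1/3) = 9.6981 mm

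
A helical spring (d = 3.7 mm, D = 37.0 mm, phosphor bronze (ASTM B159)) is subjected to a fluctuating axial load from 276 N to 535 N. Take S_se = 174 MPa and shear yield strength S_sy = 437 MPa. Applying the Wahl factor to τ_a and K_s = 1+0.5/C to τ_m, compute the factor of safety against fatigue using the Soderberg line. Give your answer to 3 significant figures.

C = D/d = 37.0/3.7 = 10.0000; K_W = (4C−1)/(4C−4)+0.615/C = 1.1448; K_s = 1+0.5/C = 1.0500
F_a = (F_max−F_min)/2 = 129.5 N; F_m = (F_max+F_min)/2 = 405.5 N
τ_a = K_W·8F_aD/(πd³) = 1.1448 × 240.88 = 275.77 MPa
τ_m = K_s·8F_mD/(πd³) = 1.0500 × 754.27 = 791.98 MPa
Soderberg: 1/n_f = τ_a/S_se + τ_m/S_sy = 275.77/174 + 791.98/437 = 1.58489 + 1.81232 = 3.3972
n_f = 1/3.3972 = 0.2944

0.294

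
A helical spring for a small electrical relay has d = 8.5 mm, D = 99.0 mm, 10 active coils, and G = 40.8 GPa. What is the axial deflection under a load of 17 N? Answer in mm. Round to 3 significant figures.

6.20 mm

k = Gd⁴/(8D³N_a) = (40.8×10³)(8.5⁴)/(8·99.0³·10) = 2.7437 N/mm
δ = F/k = 17 / 2.7437 = 6.196 mm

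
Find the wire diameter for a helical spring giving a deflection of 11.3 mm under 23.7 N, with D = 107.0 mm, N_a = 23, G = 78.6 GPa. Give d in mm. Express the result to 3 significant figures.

Required rate k = F/δ = 23.7/11.3 = 2.0973 N/mm
d = (8D³N_a·k / G)^(1/4) = (8·107.0³·23·2.0973 / (78.6×10³))^0.25
  = (6014.7)^0.25 = 8.8065 mm

8.81 mm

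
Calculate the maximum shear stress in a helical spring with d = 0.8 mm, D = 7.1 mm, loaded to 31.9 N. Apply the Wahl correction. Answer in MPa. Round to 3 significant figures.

1310 MPa

Spring index C = D/d = 7.1/0.8 = 8.8750
K_W = (4C−1)/(4C−4) + 0.615/C = 34.500/31.500 + 0.0693 = 1.1645
τ₀ = 8FD/(πd³) = 8·31.9·7.1/(π·0.8³) = 1811.92/1.6085 = 1126.5 MPa
τ_max = K·τ₀ = 1.1645 × 1126.5 = 1311.8 MPa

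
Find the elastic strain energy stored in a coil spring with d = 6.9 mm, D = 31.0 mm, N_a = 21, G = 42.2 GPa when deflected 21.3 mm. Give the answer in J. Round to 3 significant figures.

4.34 J

k = Gd⁴/(8D³N_a) = (42.2×10³)(6.9⁴)/(8·31.0³·21) = 19.112 N/mm
U = ½kδ² = 0.5 × 19.112 × 21.3² = 4335.5 N·mm = 4.3355 J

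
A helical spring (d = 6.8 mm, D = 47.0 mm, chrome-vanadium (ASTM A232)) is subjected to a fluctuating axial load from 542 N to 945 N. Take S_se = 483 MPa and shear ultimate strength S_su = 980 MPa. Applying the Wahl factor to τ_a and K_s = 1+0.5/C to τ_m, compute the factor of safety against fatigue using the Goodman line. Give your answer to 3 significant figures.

C = D/d = 47.0/6.8 = 6.9118; K_W = (4C−1)/(4C−4)+0.615/C = 1.2158; K_s = 1+0.5/C = 1.0723
F_a = (F_max−F_min)/2 = 201.5 N; F_m = (F_max+F_min)/2 = 743.5 N
τ_a = K_W·8F_aD/(πd³) = 1.2158 × 76.698 = 93.253 MPa
τ_m = K_s·8F_mD/(πd³) = 1.0723 × 283 = 303.48 MPa
Goodman: 1/n_f = τ_a/S_se + τ_m/S_su = 93.253/483 + 303.48/980 = 0.19307 + 0.30967 = 0.50274
n_f = 1/0.50274 = 1.989

1.99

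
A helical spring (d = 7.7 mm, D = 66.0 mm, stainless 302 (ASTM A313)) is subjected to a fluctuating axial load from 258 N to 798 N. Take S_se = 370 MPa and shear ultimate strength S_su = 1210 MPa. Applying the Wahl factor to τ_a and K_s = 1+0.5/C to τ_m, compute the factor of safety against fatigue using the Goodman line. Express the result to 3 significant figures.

C = D/d = 66.0/7.7 = 8.5714; K_W = (4C−1)/(4C−4)+0.615/C = 1.1708; K_s = 1+0.5/C = 1.0583
F_a = (F_max−F_min)/2 = 270 N; F_m = (F_max+F_min)/2 = 528 N
τ_a = K_W·8F_aD/(πd³) = 1.1708 × 99.398 = 116.38 MPa
τ_m = K_s·8F_mD/(πd³) = 1.0583 × 194.38 = 205.72 MPa
Goodman: 1/n_f = τ_a/S_se + τ_m/S_su = 116.38/370 + 205.72/1210 = 0.31453 + 0.17001 = 0.48454
n_f = 1/0.48454 = 2.064

2.06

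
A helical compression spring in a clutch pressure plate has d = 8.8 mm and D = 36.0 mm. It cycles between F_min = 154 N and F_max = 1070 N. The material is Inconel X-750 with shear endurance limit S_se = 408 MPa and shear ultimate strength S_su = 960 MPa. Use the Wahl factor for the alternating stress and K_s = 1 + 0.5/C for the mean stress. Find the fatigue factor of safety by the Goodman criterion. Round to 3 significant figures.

3.26

C = D/d = 36.0/8.8 = 4.0909; K_W = (4C−1)/(4C−4)+0.615/C = 1.3930; K_s = 1+0.5/C = 1.1222
F_a = (F_max−F_min)/2 = 458 N; F_m = (F_max+F_min)/2 = 612 N
τ_a = K_W·8F_aD/(πd³) = 1.3930 × 61.611 = 85.823 MPa
τ_m = K_s·8F_mD/(πd³) = 1.1222 × 82.328 = 92.39 MPa
Goodman: 1/n_f = τ_a/S_se + τ_m/S_su = 85.823/408 + 92.39/960 = 0.21035 + 0.09624 = 0.30659
n_f = 1/0.30659 = 3.262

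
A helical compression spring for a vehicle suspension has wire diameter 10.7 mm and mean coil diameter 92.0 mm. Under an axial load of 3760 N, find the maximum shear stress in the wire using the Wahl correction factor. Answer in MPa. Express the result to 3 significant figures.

Spring index C = D/d = 92.0/10.7 = 8.5981
K_W = (4C−1)/(4C−4) + 0.615/C = 33.393/30.393 + 0.0715 = 1.1702
τ₀ = 8FD/(πd³) = 8·3760·92.0/(π·10.7³) = 2.76736e+06/3848.6 = 719.06 MPa
τ_max = K·τ₀ = 1.1702 × 719.06 = 841.47 MPa

841 MPa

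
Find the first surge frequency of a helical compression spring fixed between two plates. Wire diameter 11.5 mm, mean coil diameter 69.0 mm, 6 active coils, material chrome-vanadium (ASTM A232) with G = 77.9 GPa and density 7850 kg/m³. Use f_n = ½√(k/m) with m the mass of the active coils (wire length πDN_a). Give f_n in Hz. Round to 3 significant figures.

143 Hz

k = Gd⁴/(8D³N_a) = (77.9×10³)(11.5⁴)/(8·69.0³·6) = 86.405 N/mm = 86405 N/m
Wire length L = πDN_a = π·69.0·6 = 1300.6 mm
m = ρ·(πd²/4)·L = 7850 × 103.87×10⁻⁶ m² × 1.3006 m = 1.0605 kg
f_n = ½√(k/m) = 0.5·√(86405/1.0605) = 0.5·√(81477) = 142.72 Hz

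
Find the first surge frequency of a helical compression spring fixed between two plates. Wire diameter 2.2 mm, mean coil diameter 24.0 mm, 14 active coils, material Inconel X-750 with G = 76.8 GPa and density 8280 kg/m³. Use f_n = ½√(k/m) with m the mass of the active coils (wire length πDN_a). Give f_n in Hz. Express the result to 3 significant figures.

93.5 Hz

k = Gd⁴/(8D³N_a) = (76.8×10³)(2.2⁴)/(8·24.0³·14) = 1.162 N/mm = 1162 N/m
Wire length L = πDN_a = π·24.0·14 = 1055.6 mm
m = ρ·(πd²/4)·L = 8280 × 3.8013×10⁻⁶ m² × 1.0556 m = 0.033224 kg
f_n = ½√(k/m) = 0.5·√(1162/0.033224) = 0.5·√(34974) = 93.507 Hz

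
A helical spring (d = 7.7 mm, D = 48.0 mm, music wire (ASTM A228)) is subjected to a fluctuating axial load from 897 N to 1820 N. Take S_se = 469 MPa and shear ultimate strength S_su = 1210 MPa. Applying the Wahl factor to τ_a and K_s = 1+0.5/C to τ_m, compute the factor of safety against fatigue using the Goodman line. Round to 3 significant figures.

C = D/d = 48.0/7.7 = 6.2338; K_W = (4C−1)/(4C−4)+0.615/C = 1.2420; K_s = 1+0.5/C = 1.0802
F_a = (F_max−F_min)/2 = 461.5 N; F_m = (F_max+F_min)/2 = 1358.5 N
τ_a = K_W·8F_aD/(πd³) = 1.2420 × 123.56 = 153.46 MPa
τ_m = K_s·8F_mD/(πd³) = 1.0802 × 363.72 = 392.89 MPa
Goodman: 1/n_f = τ_a/S_se + τ_m/S_su = 153.46/469 + 392.89/1210 = 0.32720 + 0.32471 = 0.65191
n_f = 1/0.65191 = 1.534

1.53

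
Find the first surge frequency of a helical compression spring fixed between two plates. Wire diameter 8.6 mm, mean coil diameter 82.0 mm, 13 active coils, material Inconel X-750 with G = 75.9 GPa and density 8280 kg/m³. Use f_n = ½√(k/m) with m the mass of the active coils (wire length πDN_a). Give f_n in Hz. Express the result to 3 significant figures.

33.5 Hz

k = Gd⁴/(8D³N_a) = (75.9×10³)(8.6⁴)/(8·82.0³·13) = 7.2404 N/mm = 7240.4 N/m
Wire length L = πDN_a = π·82.0·13 = 3348.9 mm
m = ρ·(πd²/4)·L = 8280 × 58.088×10⁻⁶ m² × 3.3489 m = 1.6107 kg
f_n = ½√(k/m) = 0.5·√(7240.4/1.6107) = 0.5·√(4495.1) = 33.523 Hz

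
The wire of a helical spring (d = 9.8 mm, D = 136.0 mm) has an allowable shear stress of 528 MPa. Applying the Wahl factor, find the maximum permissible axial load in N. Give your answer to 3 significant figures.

1300 N

C = D/d = 136.0/9.8 = 13.8776
K_W = (4C−1)/(4C−4) + 0.615/C = 54.510/51.510 + 0.0443 = 1.1026
τ_max = K·8FD/(πd³) → F_max = τ_allow·πd³/(8DK)
F_max = 528·π·9.8³/(8·136.0·1.1026) = 1.5612e+06/1199.6 = 1301.5 N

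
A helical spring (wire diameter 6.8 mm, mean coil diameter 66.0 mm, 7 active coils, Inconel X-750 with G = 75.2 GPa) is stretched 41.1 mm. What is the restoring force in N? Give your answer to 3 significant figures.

410 N

k = Gd⁴/(8D³N_a) = (75.2×10³)(6.8⁴)/(8·66.0³·7) = 9.987 N/mm
F = k·δ = 9.987 × 41.1 = 410.46 N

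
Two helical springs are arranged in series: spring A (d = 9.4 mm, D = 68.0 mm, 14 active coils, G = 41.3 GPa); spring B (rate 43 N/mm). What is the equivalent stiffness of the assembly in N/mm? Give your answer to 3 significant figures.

7.55 N/mm

k_A = Gd⁴/(8D³N_a) = (41.3×10³)(9.4⁴)/(8·68.0³·14) = 9.1562 N/mm
Series: 1/k_eq = 1/9.1562 + 1/43 = 0.13247; k_eq = 7.5488 N/mm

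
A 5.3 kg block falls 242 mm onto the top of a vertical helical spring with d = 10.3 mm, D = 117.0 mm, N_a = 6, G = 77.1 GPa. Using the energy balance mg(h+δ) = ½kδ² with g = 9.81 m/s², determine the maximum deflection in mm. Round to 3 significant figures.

52.0 mm

k = Gd⁴/(8D³N_a) = (77.1×10³)(10.3⁴)/(8·117.0³·6) = 11.288 N/mm
W = mg = 5.3 × 9.81 = 51.993 N
½kδ² − Wδ − Wh = 0 → δ = (W + √(W² + 2kWh))/k
δ = (51.993 + √(2703.3 + 284050))/11.288 = (51.993 + 535.49)/11.288 = 52.047 mm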